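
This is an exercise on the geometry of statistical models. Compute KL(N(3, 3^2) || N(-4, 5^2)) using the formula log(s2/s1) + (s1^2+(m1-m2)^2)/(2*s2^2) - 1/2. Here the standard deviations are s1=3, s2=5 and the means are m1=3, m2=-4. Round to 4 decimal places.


KL divergence between normal distributions:
KL = log(s2/s1) + (s1^2 + (m1-m2)^2)/(2*s2^2) - 1/2.
log(5/3) = 0.510826.
(3^2 + (3--4)^2)/(2*5^2) = (9 + 49)/50 = 1.16.
KL = 0.510826 + 1.16 - 0.5 = 1.1708

1.1708


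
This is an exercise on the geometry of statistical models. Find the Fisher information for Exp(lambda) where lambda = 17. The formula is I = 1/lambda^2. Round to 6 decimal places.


Fisher information for exponential: I(lambda) = 1/lambda^2.
lambda = 17, lambda^2 = 289.
I = 1/289 = 0.003460

0.003460


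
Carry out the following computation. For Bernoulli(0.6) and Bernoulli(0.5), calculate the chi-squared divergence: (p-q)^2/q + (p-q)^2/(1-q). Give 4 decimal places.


Chi-squared divergence between Bernoulli distributions:
chi^2 = (p-q)^2/q + (p-q)^2/(1-q).
p = 0.6, q = 0.5, p-q = 0.1.
(p-q)^2 = 0.01.
term1 = 0.01/0.5 = 0.02.
term2 = 0.01/0.5 = 0.02.
chi^2 = 0.02 + 0.02 = 0.0400

0.0400


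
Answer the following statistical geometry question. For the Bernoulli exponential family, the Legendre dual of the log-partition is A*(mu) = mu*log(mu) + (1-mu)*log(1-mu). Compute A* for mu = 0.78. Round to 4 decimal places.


Legendre transform for Bernoulli:
A*(mu) = mu*log(mu) + (1-mu)*log(1-mu).
mu = 0.78, 1-mu = 0.22.
mu*log(mu) = 0.78*log(0.78) = -0.1938.
(1-mu)*log(1-mu) = 0.22*log(0.22) = -0.333108.
A* = -0.1938 + -0.333108 = -0.5269

-0.5269


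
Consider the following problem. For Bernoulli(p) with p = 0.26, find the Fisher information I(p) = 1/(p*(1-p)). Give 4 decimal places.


For Bernoulli(p), Fisher information is I(p) = 1/(p*(1-p)).
p = 0.26, 1-p = 0.74.
p*(1-p) = 0.1924.
I(p) = 1/0.1924 = 5.1975

5.1975


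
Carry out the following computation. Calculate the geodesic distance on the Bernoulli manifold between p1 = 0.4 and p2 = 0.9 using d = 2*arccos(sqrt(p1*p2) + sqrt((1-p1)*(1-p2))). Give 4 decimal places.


Geodesic distance on Bernoulli manifold:
d(p1,p2) = 2*arccos(sqrt(p1*p2) + sqrt((1-p1)*(1-p2))).
sqrt(p1*p2) = sqrt(0.4*0.9) = 0.6.
sqrt((1-p1)*(1-p2)) = sqrt(0.6*0.1) = 0.244949.
arg = 0.6 + 0.244949 = 0.844949.
d = 2*arccos(0.844949) = 1.1287

1.1287


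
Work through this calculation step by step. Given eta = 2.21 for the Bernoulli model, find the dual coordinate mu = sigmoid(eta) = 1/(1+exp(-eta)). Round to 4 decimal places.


Dual coordinate (expectation parameter) for Bernoulli:
mu = 1/(1+exp(-eta)).
eta = 2.21.
exp(-eta) = exp(-2.21) = 0.109701.
mu = 1/(1+0.109701) = 0.9011

0.9011


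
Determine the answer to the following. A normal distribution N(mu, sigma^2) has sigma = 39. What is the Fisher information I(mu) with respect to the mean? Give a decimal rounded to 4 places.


The Fisher information for the mean of a normal distribution is I(mu) = 1/sigma^2.
sigma = 39, so sigma^2 = 1521.
I(mu) = 1/1521 = 0.0007

0.0007


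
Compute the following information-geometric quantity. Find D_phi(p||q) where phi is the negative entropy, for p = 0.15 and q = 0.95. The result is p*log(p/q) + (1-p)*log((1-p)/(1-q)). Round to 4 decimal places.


Bregman divergence with negative entropy generator:
D = p*log(p/q) + (1-p)*log((1-p)/(1-q)).
p = 0.15, q = 0.95.
p*log(p/q) = 0.15*log(0.15/0.95) = -0.276874.
(1-p)*log((1-p)/(1-q)) = 0.85*log(0.85/0.05) = 2.408231.
D = -0.276874 + 2.408231 = 2.1314

2.1314


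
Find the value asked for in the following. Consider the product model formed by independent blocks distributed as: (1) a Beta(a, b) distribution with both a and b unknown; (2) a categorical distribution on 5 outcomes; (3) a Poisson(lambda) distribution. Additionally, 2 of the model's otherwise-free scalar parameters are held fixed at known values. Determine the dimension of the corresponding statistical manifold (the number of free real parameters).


The dimension of a statistical manifold equals the number of free
(independent) real parameters of the model. For a product of independent
blocks the parameter counts add.
- Beta (a, b): 2.
- categorical on 5 outcomes (probabilities sum to 1): 5-1 = 4.
- Poisson (lambda): 1.
Total = 2 + 4 + 1 = 7.
2 parameter(s) fixed at known values: 7 - 2 = 5.
Dimension = 5

5


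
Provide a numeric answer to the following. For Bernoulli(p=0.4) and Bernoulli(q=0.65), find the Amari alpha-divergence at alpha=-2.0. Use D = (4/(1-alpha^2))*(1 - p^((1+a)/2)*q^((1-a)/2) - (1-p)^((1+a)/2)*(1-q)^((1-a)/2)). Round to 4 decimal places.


Amari alpha-divergence:
D = (4/(1-alpha^2))*(1 - p^((1+a)/2)*q^((1-a)/2) - (1-p)^((1+a)/2)*(1-q)^((1-a)/2)).
alpha = -2.0, p = 0.4, q = 0.65.
e1 = (1+alpha)/2 = -0.5, e2 = (1-alpha)/2 = 1.5.
t1 = p^e1 * q^e2 = 0.4^-0.5 * 0.65^1.5 = 0.828591.
t2 = (1-p)^e1 * (1-q)^e2 = 0.6^-0.5 * 0.35^1.5 = 0.267317.
4/(1-alpha^2) = -1.333333.
D = -1.333333*(1 - 0.828591 - 0.267317) = 0.1279

0.1279


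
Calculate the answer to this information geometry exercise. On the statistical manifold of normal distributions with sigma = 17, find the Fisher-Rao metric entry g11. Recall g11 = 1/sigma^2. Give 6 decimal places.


For the 2-parameter normal family, the Fisher metric has:
  g11 = 1/sigma^2, g22 = 2/sigma^2.
sigma = 17, sigma^2 = 289.
g11 = 0.003460

0.003460


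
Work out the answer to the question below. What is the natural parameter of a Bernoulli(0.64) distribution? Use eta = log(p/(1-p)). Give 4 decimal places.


Natural parameter for Bernoulli: eta = log(p/(1-p)).
p = 0.64, 1-p = 0.36.
p/(1-p) = 1.777778.
eta = log(1.777778) = 0.5754

0.5754


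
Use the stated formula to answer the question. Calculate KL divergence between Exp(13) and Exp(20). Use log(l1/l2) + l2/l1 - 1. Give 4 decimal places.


KL divergence for exponential family:
KL = log(l1/l2) + l2/l1 - 1.
log(13/20) = -0.430783.
20/13 = 1.538462.
KL = -0.430783 + 1.538462 - 1 = 0.1077

0.1077


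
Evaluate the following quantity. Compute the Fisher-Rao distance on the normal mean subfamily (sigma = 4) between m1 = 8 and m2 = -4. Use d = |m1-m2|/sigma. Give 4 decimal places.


On the fixed-variance normal subfamily, geodesic distance = |m1-m2|/sigma.
|8 - -4| = 12.
sigma = 4.
d = 12/4 = 3.0000

3.0000


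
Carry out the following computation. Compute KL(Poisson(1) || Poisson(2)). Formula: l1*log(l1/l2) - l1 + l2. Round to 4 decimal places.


KL divergence for Poisson:
KL = l1*log(l1/l2) - l1 + l2.
l1 = 1, l2 = 2.
log(1/2) = -0.693147.
l1*log(l1/l2) = 1 * -0.693147 = -0.693147.
KL = -0.693147 - 1 + 2 = 0.3069

0.3069


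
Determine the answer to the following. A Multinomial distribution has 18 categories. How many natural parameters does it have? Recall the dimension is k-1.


Exponential family dimension calculation:
For Multinomial with k=18 categories, dim = k-1 = 17.

17


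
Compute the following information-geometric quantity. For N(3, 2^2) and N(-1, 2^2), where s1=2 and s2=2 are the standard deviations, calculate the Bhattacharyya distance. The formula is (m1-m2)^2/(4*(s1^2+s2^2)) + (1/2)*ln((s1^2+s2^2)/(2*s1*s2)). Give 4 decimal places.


Bhattacharyya distance between two Gaussians:
DB = (m1-m2)^2/(4*(s1^2+s2^2)) + (1/2)*ln((s1^2+s2^2)/(2*s1*s2)).
(m1-m2)^2 = (4)^2 = 16.
s1^2+s2^2 = 4 + 4 = 8.
term1 = 16/32 = 0.5.
term2 = 0.5*ln(8/8.0) = 0.0.
DB = 0.5 + 0.0 = 0.5000

0.5000


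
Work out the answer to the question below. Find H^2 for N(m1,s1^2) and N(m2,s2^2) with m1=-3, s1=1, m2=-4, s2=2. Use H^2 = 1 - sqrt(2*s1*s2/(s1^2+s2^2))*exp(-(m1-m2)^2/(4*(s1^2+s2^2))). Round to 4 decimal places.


Squared Hellinger distance for Gaussians:
H^2 = 1 - sqrt(2*s1*s2/(s1^2+s2^2)) * exp(-(m1-m2)^2/(4*(s1^2+s2^2))).
s1^2 = 1, s2^2 = 4, s1^2+s2^2 = 5.
sqrt(2*1*2/(5)) = 0.894427.
(m1-m2)^2 = (1)^2 = 1.
exp(-1/(4*5)) = exp(-0.05) = 0.951229.
H^2 = 1 - 0.894427*0.951229 = 0.1492

0.1492


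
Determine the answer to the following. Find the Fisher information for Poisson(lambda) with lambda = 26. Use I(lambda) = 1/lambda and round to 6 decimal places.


Fisher information for Poisson: I(lambda) = 1/lambda.
lambda = 26.
I(lambda) = 1/26 = 0.038462

0.038462


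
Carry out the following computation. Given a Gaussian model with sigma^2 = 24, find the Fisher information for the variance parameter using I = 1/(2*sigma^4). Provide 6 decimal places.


Fisher information for variance: I(sigma^2) = 1/(2*sigma^4).
sigma^2 = 24, so sigma^4 = 576.
I = 1/(2*576) = 1/1152 = 0.000868

0.000868


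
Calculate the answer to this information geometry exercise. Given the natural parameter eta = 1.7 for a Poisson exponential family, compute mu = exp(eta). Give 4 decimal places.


Expectation parameter for Poisson exponential family:
mu = exp(eta).
eta = 1.7.
mu = exp(1.7) = 5.4739

5.4739


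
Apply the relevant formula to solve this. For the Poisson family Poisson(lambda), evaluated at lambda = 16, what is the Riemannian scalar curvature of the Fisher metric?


This family has a single free parameter, so its statistical manifold
is 1-dimensional. The Riemann curvature tensor of any 1-dimensional
Riemannian manifold vanishes identically, so R = 0.

0


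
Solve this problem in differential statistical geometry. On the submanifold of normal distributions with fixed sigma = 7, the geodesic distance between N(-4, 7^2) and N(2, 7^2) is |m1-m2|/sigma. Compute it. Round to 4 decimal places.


On the fixed-variance normal subfamily, geodesic distance = |m1-m2|/sigma.
|-4 - 2| = 6.
sigma = 7.
d = 6/7 = 0.8571

0.8571


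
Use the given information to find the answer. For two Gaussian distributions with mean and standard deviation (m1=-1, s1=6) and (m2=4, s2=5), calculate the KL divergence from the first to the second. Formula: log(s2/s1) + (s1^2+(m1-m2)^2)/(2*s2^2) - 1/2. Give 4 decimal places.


KL divergence between normal distributions:
KL = log(s2/s1) + (s1^2 + (m1-m2)^2)/(2*s2^2) - 1/2.
log(5/6) = -0.182322.
(6^2 + (-1-4)^2)/(2*5^2) = (36 + 25)/50 = 1.22.
KL = -0.182322 + 1.22 - 0.5 = 0.5377

0.5377


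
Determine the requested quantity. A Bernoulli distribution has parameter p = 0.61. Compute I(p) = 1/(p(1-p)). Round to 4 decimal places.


For Bernoulli(p), Fisher information is I(p) = 1/(p*(1-p)).
p = 0.61, 1-p = 0.39.
p*(1-p) = 0.2379.
I(p) = 1/0.2379 = 4.2034

4.2034


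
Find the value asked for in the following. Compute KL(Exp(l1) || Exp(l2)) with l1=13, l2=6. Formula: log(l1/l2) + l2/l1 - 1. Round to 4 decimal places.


KL divergence for exponential family:
KL = log(l1/l2) + l2/l1 - 1.
log(13/6) = 0.77319.
6/13 = 0.461538.
KL = 0.77319 + 0.461538 - 1 = 0.2347

0.2347


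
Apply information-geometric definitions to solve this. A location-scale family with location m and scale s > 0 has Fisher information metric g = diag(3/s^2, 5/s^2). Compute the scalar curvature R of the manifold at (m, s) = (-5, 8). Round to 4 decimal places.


The metric has the form g = (A dm^2 + B ds^2)/s^2 with A = 3, B = 5.
Substitute u = sqrt(A/B)*m: g = B*(du^2 + ds^2)/s^2, i.e. B times the
Poincare upper half-plane metric, which has constant Gaussian curvature -1.
Scaling a 2D metric by a constant c divides the Gaussian curvature by c,
so K = -1/B = -1/(5) = -0.2000 everywhere (the point (m, s) = (-5, 8) is irrelevant:
the curvature is constant).
Scalar curvature in dimension 2: R = 2K = -2/(5) = -0.4000.

-0.4000


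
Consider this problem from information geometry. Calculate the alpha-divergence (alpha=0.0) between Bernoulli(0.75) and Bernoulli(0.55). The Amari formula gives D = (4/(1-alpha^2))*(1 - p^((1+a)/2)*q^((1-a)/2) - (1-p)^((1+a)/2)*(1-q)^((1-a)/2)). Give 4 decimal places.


Amari alpha-divergence:
D = (4/(1-alpha^2))*(1 - p^((1+a)/2)*q^((1-a)/2) - (1-p)^((1+a)/2)*(1-q)^((1-a)/2)).
alpha = 0.0, p = 0.75, q = 0.55.
e1 = (1+alpha)/2 = 0.5, e2 = (1-alpha)/2 = 0.5.
t1 = p^e1 * q^e2 = 0.75^0.5 * 0.55^0.5 = 0.642262.
t2 = (1-p)^e1 * (1-q)^e2 = 0.25^0.5 * 0.45^0.5 = 0.33541.
4/(1-alpha^2) = 4.0.
D = 4.0*(1 - 0.642262 - 0.33541) = 0.0893

0.0893


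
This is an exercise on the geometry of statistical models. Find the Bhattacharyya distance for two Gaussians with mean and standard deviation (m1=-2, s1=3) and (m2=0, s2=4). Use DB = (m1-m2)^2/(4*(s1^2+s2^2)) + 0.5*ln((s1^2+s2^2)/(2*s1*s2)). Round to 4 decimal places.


Bhattacharyya distance between two Gaussians:
DB = (m1-m2)^2/(4*(s1^2+s2^2)) + (1/2)*ln((s1^2+s2^2)/(2*s1*s2)).
(m1-m2)^2 = (-2)^2 = 4.
s1^2+s2^2 = 9 + 16 = 25.
term1 = 4/100 = 0.04.
term2 = 0.5*ln(25/24.0) = 0.020411.
DB = 0.04 + 0.020411 = 0.0604

0.0604


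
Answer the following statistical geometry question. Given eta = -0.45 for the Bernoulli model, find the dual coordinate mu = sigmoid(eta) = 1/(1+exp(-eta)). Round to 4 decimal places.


Dual coordinate (expectation parameter) for Bernoulli:
mu = 1/(1+exp(-eta)).
eta = -0.45.
exp(-eta) = exp(0.45) = 1.568312.
mu = 1/(1+1.568312) = 0.3894

0.3894


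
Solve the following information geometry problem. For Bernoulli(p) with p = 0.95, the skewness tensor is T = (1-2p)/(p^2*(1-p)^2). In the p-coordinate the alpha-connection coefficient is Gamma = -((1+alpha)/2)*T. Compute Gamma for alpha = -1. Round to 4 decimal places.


Skewness (Amari-Chentsov) tensor: T = (1-2p)/(p^2*(1-p)^2).
p = 0.95, 1-2p = -0.9, p^2 = 0.9025, (1-p)^2 = 0.0025.
T = -0.9/(0.9025 * 0.0025) = -398.891967.
In the p-coordinate, Gamma^(alpha) = Gamma^(0) - (alpha/2)*T with Gamma^(0) = (1/2)*g'(p) = -T/2,
so Gamma^(alpha) = -((1+alpha)/2)*T.
alpha = -1, -(1+alpha)/2 = 0.0.
Gamma = 0.0 * -398.891967 = 0.0000

0.0000


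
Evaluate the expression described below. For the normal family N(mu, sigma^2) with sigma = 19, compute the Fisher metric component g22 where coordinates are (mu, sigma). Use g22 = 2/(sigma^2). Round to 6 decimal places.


For the 2-parameter normal family, the Fisher metric has:
  g11 = 1/sigma^2, g22 = 2/sigma^2.
sigma = 19, sigma^2 = 361.
g22 = 0.005540

0.005540


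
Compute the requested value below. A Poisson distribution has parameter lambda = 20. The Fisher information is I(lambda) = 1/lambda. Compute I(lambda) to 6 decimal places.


Fisher information for Poisson: I(lambda) = 1/lambda.
lambda = 20.
I(lambda) = 1/20 = 0.050000

0.050000


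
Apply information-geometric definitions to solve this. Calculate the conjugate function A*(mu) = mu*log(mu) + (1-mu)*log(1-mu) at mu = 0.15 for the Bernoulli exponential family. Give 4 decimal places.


Legendre transform for Bernoulli:
A*(mu) = mu*log(mu) + (1-mu)*log(1-mu).
mu = 0.15, 1-mu = 0.85.
mu*log(mu) = 0.15*log(0.15) = -0.284568.
(1-mu)*log(1-mu) = 0.85*log(0.85) = -0.138141.
A* = -0.284568 + -0.138141 = -0.4227

-0.4227


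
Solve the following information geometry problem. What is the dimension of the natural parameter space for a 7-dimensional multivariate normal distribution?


Exponential family dimension calculation:
For 7-dim MVN: mean has 7 params, covariance has 7*8/2 = 28 unique entries.
Total dim = 7 + 28 = 35.

35


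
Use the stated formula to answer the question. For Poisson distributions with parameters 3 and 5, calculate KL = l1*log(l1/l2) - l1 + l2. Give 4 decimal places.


KL divergence for Poisson:
KL = l1*log(l1/l2) - l1 + l2.
l1 = 3, l2 = 5.
log(3/5) = -0.510826.
l1*log(l1/l2) = 3 * -0.510826 = -1.532477.
KL = -1.532477 - 3 + 5 = 0.4675

0.4675


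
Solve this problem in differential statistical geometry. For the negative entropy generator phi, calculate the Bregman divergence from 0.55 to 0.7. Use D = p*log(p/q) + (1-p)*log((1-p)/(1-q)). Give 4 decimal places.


Bregman divergence with negative entropy generator:
D = p*log(p/q) + (1-p)*log((1-p)/(1-q)).
p = 0.55, q = 0.7.
p*log(p/q) = 0.55*log(0.55/0.7) = -0.132639.
(1-p)*log((1-p)/(1-q)) = 0.45*log(0.45/0.3) = 0.182459.
D = -0.132639 + 0.182459 = 0.0498

0.0498


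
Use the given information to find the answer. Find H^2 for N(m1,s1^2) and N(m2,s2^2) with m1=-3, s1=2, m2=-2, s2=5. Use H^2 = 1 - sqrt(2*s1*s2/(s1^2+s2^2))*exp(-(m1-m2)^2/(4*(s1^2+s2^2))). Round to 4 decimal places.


Squared Hellinger distance for Gaussians:
H^2 = 1 - sqrt(2*s1*s2/(s1^2+s2^2)) * exp(-(m1-m2)^2/(4*(s1^2+s2^2))).
s1^2 = 4, s2^2 = 25, s1^2+s2^2 = 29.
sqrt(2*2*5/(29)) = 0.830455.
(m1-m2)^2 = (-1)^2 = 1.
exp(-1/(4*29)) = exp(-0.008621) = 0.991416.
H^2 = 1 - 0.830455*0.991416 = 0.1767

0.1767


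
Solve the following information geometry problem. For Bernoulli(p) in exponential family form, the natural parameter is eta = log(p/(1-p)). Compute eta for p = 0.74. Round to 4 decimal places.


Natural parameter for Bernoulli: eta = log(p/(1-p)).
p = 0.74, 1-p = 0.26.
p/(1-p) = 2.846154.
eta = log(2.846154) = 1.0460

1.0460


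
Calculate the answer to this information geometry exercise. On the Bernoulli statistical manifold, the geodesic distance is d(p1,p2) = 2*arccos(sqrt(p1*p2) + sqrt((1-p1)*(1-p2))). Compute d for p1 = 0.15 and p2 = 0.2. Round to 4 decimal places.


Geodesic distance on Bernoulli manifold:
d(p1,p2) = 2*arccos(sqrt(p1*p2) + sqrt((1-p1)*(1-p2))).
sqrt(p1*p2) = sqrt(0.15*0.2) = 0.173205.
sqrt((1-p1)*(1-p2)) = sqrt(0.85*0.8) = 0.824621.
arg = 0.173205 + 0.824621 = 0.997826.
d = 2*arccos(0.997826) = 0.1319

0.1319


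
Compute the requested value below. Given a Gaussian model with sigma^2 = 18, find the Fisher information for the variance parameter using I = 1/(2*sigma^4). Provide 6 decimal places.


Fisher information for variance: I(sigma^2) = 1/(2*sigma^4).
sigma^2 = 18, so sigma^4 = 324.
I = 1/(2*324) = 1/648 = 0.001543

0.001543


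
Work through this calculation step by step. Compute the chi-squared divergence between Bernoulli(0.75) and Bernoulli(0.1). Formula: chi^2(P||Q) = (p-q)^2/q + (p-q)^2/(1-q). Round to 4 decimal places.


Chi-squared divergence between Bernoulli distributions:
chi^2 = (p-q)^2/q + (p-q)^2/(1-q).
p = 0.75, q = 0.1, p-q = 0.65.
(p-q)^2 = 0.4225.
term1 = 0.4225/0.1 = 4.225.
term2 = 0.4225/0.9 = 0.469444.
chi^2 = 4.225 + 0.469444 = 4.6944

4.6944


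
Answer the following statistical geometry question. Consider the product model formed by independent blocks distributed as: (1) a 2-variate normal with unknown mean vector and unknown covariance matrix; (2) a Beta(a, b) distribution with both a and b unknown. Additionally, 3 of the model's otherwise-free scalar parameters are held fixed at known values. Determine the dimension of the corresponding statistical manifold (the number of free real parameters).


The dimension of a statistical manifold equals the number of free
(independent) real parameters of the model. For a product of independent
blocks the parameter counts add.
- 2-variate normal: 2 (mean) + 2*3/2 = 3 (symmetric covariance) = 5.
- Beta (a, b): 2.
Total = 5 + 2 = 7.
3 parameter(s) fixed at known values: 7 - 3 = 4.
Dimension = 4

4


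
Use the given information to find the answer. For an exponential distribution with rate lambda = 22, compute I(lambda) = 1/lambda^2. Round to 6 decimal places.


Fisher information for exponential: I(lambda) = 1/lambda^2.
lambda = 22, lambda^2 = 484.
I = 1/484 = 0.002066

0.002066


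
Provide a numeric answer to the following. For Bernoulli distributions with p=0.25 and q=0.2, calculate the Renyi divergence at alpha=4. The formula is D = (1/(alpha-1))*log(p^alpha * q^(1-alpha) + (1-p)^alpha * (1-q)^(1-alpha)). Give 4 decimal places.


Renyi divergence of order alpha between Bernoulli distributions:
D = (1/(alpha-1))*log(p^alpha * q^(1-alpha) + (1-p)^alpha * (1-q)^(1-alpha)).
alpha = 4, p = 0.25, q = 0.2.
p^alpha * q^(1-alpha) = 0.25^4 * 0.2^-3 = 0.488281.
(1-p)^alpha * (1-q)^(1-alpha) = 0.75^4 * 0.8^-3 = 0.617981.
sum = 0.488281 + 0.617981 = 1.106262.
D = (1/3)*log(1.106262) = 0.0337

0.0337


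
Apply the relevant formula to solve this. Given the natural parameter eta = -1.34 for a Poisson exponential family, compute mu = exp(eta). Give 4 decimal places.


Expectation parameter for Poisson exponential family:
mu = exp(eta).
eta = -1.34.
mu = exp(-1.34) = 0.2618

0.2618


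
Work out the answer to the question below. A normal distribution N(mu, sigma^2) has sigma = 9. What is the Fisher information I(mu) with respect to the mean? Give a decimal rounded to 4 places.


The Fisher information for the mean of a normal distribution is I(mu) = 1/sigma^2.
sigma = 9, so sigma^2 = 81.
I(mu) = 1/81 = 0.0123

0.0123


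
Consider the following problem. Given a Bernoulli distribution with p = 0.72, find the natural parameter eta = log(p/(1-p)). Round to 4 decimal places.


Natural parameter for Bernoulli: eta = log(p/(1-p)).
p = 0.72, 1-p = 0.28.
p/(1-p) = 2.571429.
eta = log(2.571429) = 0.9445

0.9445


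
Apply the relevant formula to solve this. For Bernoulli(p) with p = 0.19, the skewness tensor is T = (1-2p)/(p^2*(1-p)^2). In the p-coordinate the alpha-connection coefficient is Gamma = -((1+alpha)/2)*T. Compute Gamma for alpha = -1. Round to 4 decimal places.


Skewness (Amari-Chentsov) tensor: T = (1-2p)/(p^2*(1-p)^2).
p = 0.19, 1-2p = 0.62, p^2 = 0.0361, (1-p)^2 = 0.6561.
T = 0.62/(0.0361 * 0.6561) = 26.176673.
In the p-coordinate, Gamma^(alpha) = Gamma^(0) - (alpha/2)*T with Gamma^(0) = (1/2)*g'(p) = -T/2,
so Gamma^(alpha) = -((1+alpha)/2)*T.
alpha = -1, -(1+alpha)/2 = 0.0.
Gamma = 0.0 * 26.176673 = 0.0000

0.0000


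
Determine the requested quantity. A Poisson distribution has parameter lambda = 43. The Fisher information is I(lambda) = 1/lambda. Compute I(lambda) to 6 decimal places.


Fisher information for Poisson: I(lambda) = 1/lambda.
lambda = 43.
I(lambda) = 1/43 = 0.023256

0.023256


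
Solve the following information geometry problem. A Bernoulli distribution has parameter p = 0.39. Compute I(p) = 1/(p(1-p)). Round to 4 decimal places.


For Bernoulli(p), Fisher information is I(p) = 1/(p*(1-p)).
p = 0.39, 1-p = 0.61.
p*(1-p) = 0.2379.
I(p) = 1/0.2379 = 4.2034

4.2034


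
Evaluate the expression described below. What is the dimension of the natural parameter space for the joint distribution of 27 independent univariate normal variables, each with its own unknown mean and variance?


Exponential family dimension calculation:
Each univariate normal has two natural parameters (mu/sigma^2 and -1/(2 sigma^2)).
With 27 independent components, dim = 2 * 27 = 54.

54


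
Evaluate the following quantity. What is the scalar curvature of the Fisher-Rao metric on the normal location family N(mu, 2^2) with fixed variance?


This family has a single free parameter, so its statistical manifold
is 1-dimensional. The Riemann curvature tensor of any 1-dimensional
Riemannian manifold vanishes identically, so R = 0.

0


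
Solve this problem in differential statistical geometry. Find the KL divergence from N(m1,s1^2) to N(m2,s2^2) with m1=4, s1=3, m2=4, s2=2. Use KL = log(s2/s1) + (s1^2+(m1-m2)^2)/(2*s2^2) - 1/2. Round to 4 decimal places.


KL divergence between normal distributions:
KL = log(s2/s1) + (s1^2 + (m1-m2)^2)/(2*s2^2) - 1/2.
log(2/3) = -0.405465.
(3^2 + (4-4)^2)/(2*2^2) = (9 + 0)/8 = 1.125.
KL = -0.405465 + 1.125 - 0.5 = 0.2195

0.2195


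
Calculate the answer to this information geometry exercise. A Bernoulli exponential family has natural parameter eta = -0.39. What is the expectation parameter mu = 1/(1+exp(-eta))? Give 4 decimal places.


Dual coordinate (expectation parameter) for Bernoulli:
mu = 1/(1+exp(-eta)).
eta = -0.39.
exp(-eta) = exp(0.39) = 1.476981.
mu = 1/(1+1.476981) = 0.4037

0.4037


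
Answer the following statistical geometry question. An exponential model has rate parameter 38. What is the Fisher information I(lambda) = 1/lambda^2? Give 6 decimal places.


Fisher information for exponential: I(lambda) = 1/lambda^2.
lambda = 38, lambda^2 = 1444.
I = 1/1444 = 0.000693

0.000693


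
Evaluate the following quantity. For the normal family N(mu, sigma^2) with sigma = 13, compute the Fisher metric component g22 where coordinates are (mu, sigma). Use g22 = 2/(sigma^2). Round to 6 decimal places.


For the 2-parameter normal family, the Fisher metric has:
  g11 = 1/sigma^2, g22 = 2/sigma^2.
sigma = 13, sigma^2 = 169.
g22 = 0.011834

0.011834


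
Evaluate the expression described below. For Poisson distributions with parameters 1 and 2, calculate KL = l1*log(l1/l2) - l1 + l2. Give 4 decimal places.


KL divergence for Poisson:
KL = l1*log(l1/l2) - l1 + l2.
l1 = 1, l2 = 2.
log(1/2) = -0.693147.
l1*log(l1/l2) = 1 * -0.693147 = -0.693147.
KL = -0.693147 - 1 + 2 = 0.3069

0.3069


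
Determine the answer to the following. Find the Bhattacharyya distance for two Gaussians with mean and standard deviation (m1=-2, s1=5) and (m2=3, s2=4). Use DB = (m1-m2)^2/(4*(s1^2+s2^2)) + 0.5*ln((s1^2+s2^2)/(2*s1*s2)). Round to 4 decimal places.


Bhattacharyya distance between two Gaussians:
DB = (m1-m2)^2/(4*(s1^2+s2^2)) + (1/2)*ln((s1^2+s2^2)/(2*s1*s2)).
(m1-m2)^2 = (-5)^2 = 25.
s1^2+s2^2 = 25 + 16 = 41.
term1 = 25/164 = 0.152439.
term2 = 0.5*ln(41/40.0) = 0.012346.
DB = 0.152439 + 0.012346 = 0.1648

0.1648


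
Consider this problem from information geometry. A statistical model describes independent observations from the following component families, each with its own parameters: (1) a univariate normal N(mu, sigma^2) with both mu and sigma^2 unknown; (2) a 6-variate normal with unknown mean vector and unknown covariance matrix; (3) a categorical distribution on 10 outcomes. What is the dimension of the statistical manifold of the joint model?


The dimension of a statistical manifold equals the number of free
(independent) real parameters of the model. For a product of independent
blocks the parameter counts add.
- normal (mu, sigma^2): 2.
- 6-variate normal: 6 (mean) + 6*7/2 = 21 (symmetric covariance) = 27.
- categorical on 10 outcomes (probabilities sum to 1): 10-1 = 9.
Total = 2 + 27 + 9 = 38.
Dimension = 38

38


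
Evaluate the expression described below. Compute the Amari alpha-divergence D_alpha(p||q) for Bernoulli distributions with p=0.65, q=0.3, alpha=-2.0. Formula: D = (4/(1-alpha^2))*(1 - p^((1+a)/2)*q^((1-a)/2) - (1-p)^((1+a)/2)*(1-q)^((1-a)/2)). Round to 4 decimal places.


Amari alpha-divergence:
D = (4/(1-alpha^2))*(1 - p^((1+a)/2)*q^((1-a)/2) - (1-p)^((1+a)/2)*(1-q)^((1-a)/2)).
alpha = -2.0, p = 0.65, q = 0.3.
e1 = (1+alpha)/2 = -0.5, e2 = (1-alpha)/2 = 1.5.
t1 = p^e1 * q^e2 = 0.65^-0.5 * 0.3^1.5 = 0.20381.
t2 = (1-p)^e1 * (1-q)^e2 = 0.35^-0.5 * 0.7^1.5 = 0.989949.
4/(1-alpha^2) = -1.333333.
D = -1.333333*(1 - 0.20381 - 0.989949) = 0.2583

0.2583


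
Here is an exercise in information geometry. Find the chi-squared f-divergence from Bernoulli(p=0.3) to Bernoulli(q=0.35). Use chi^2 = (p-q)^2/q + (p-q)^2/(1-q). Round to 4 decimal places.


Chi-squared divergence between Bernoulli distributions:
chi^2 = (p-q)^2/q + (p-q)^2/(1-q).
p = 0.3, q = 0.35, p-q = -0.05.
(p-q)^2 = 0.0025.
term1 = 0.0025/0.35 = 0.007143.
term2 = 0.0025/0.65 = 0.003846.
chi^2 = 0.007143 + 0.003846 = 0.0110

0.0110


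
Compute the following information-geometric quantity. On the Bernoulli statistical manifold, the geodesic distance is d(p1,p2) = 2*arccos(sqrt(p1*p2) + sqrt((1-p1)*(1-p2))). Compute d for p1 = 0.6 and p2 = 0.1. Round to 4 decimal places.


Geodesic distance on Bernoulli manifold:
d(p1,p2) = 2*arccos(sqrt(p1*p2) + sqrt((1-p1)*(1-p2))).
sqrt(p1*p2) = sqrt(0.6*0.1) = 0.244949.
sqrt((1-p1)*(1-p2)) = sqrt(0.4*0.9) = 0.6.
arg = 0.244949 + 0.6 = 0.844949.
d = 2*arccos(0.844949) = 1.1287

1.1287


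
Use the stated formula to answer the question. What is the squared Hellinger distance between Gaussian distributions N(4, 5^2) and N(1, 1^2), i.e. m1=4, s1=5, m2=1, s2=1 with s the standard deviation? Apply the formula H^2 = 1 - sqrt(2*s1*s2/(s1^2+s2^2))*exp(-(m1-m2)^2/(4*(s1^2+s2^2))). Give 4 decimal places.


Squared Hellinger distance for Gaussians:
H^2 = 1 - sqrt(2*s1*s2/(s1^2+s2^2)) * exp(-(m1-m2)^2/(4*(s1^2+s2^2))).
s1^2 = 25, s2^2 = 1, s1^2+s2^2 = 26.
sqrt(2*5*1/(26)) = 0.620174.
(m1-m2)^2 = (3)^2 = 9.
exp(-9/(4*26)) = exp(-0.086538) = 0.9171.
H^2 = 1 - 0.620174*0.9171 = 0.4312

0.4312


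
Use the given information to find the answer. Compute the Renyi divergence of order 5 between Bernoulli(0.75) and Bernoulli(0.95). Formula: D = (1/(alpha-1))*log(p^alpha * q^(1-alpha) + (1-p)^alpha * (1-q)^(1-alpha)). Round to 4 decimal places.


Renyi divergence of order alpha between Bernoulli distributions:
D = (1/(alpha-1))*log(p^alpha * q^(1-alpha) + (1-p)^alpha * (1-q)^(1-alpha)).
alpha = 5, p = 0.75, q = 0.95.
p^alpha * q^(1-alpha) = 0.75^5 * 0.95^-4 = 0.291348.
(1-p)^alpha * (1-q)^(1-alpha) = 0.25^5 * 0.05^-4 = 156.25.
sum = 0.291348 + 156.25 = 156.541348.
D = (1/4)*log(156.541348) = 1.2633

1.2633


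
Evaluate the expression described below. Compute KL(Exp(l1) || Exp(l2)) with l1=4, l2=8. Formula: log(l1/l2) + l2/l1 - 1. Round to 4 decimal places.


KL divergence for exponential family:
KL = log(l1/l2) + l2/l1 - 1.
log(4/8) = -0.693147.
8/4 = 2.0.
KL = -0.693147 + 2.0 - 1 = 0.3069

0.3069


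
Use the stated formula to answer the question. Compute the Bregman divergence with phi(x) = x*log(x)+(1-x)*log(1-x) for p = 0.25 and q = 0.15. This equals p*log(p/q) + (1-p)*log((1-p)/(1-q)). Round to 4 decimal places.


Bregman divergence with negative entropy generator:
D = p*log(p/q) + (1-p)*log((1-p)/(1-q)).
p = 0.25, q = 0.15.
p*log(p/q) = 0.25*log(0.25/0.15) = 0.127706.
(1-p)*log((1-p)/(1-q)) = 0.75*log(0.75/0.85) = -0.093872.
D = 0.127706 + -0.093872 = 0.0338

0.0338


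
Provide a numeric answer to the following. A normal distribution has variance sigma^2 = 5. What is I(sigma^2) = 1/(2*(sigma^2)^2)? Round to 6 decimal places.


Fisher information for variance: I(sigma^2) = 1/(2*sigma^4).
sigma^2 = 5, so sigma^4 = 25.
I = 1/(2*25) = 1/50 = 0.020000

0.020000


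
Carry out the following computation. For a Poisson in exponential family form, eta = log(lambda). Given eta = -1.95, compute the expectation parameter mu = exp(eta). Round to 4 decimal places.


Expectation parameter for Poisson exponential family:
mu = exp(eta).
eta = -1.95.
mu = exp(-1.95) = 0.1423

0.1423


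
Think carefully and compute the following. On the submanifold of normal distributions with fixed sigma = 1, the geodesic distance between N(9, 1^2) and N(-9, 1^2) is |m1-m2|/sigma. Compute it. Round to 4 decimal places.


On the fixed-variance normal subfamily, geodesic distance = |m1-m2|/sigma.
|9 - -9| = 18.
sigma = 1.
d = 18/1 = 18.0000

18.0000


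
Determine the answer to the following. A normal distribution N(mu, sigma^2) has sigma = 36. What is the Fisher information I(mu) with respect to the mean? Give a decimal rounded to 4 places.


The Fisher information for the mean of a normal distribution is I(mu) = 1/sigma^2.
sigma = 36, so sigma^2 = 1296.
I(mu) = 1/1296 = 0.0008

0.0008


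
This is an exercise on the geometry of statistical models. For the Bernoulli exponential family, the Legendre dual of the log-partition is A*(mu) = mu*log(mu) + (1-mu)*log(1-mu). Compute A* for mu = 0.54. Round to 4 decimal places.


Legendre transform for Bernoulli:
A*(mu) = mu*log(mu) + (1-mu)*log(1-mu).
mu = 0.54, 1-mu = 0.46.
mu*log(mu) = 0.54*log(0.54) = -0.332741.
(1-mu)*log(1-mu) = 0.46*log(0.46) = -0.357203.
A* = -0.332741 + -0.357203 = -0.6899

-0.6899


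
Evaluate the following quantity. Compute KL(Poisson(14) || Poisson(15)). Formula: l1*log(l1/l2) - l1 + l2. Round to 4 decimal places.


KL divergence for Poisson:
KL = l1*log(l1/l2) - l1 + l2.
l1 = 14, l2 = 15.
log(14/15) = -0.068993.
l1*log(l1/l2) = 14 * -0.068993 = -0.9659.
KL = -0.9659 - 14 + 15 = 0.0341

0.0341


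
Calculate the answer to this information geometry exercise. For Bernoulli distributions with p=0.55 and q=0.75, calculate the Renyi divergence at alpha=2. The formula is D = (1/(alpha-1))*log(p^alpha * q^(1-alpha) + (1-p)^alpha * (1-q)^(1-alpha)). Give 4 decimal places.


Renyi divergence of order alpha between Bernoulli distributions:
D = (1/(alpha-1))*log(p^alpha * q^(1-alpha) + (1-p)^alpha * (1-q)^(1-alpha)).
alpha = 2, p = 0.55, q = 0.75.
p^alpha * q^(1-alpha) = 0.55^2 * 0.75^-1 = 0.403333.
(1-p)^alpha * (1-q)^(1-alpha) = 0.45^2 * 0.25^-1 = 0.81.
sum = 0.403333 + 0.81 = 1.213333.
D = (1/1)*log(1.213333) = 0.1934

0.1934


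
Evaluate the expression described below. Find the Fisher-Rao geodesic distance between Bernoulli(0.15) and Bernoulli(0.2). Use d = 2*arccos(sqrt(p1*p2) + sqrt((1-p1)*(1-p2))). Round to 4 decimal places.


Geodesic distance on Bernoulli manifold:
d(p1,p2) = 2*arccos(sqrt(p1*p2) + sqrt((1-p1)*(1-p2))).
sqrt(p1*p2) = sqrt(0.15*0.2) = 0.173205.
sqrt((1-p1)*(1-p2)) = sqrt(0.85*0.8) = 0.824621.
arg = 0.173205 + 0.824621 = 0.997826.
d = 2*arccos(0.997826) = 0.1319

0.1319


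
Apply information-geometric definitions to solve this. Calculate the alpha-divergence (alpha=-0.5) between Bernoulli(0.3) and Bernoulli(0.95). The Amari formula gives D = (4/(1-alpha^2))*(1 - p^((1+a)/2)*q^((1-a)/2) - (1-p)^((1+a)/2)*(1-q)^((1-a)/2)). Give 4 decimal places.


Amari alpha-divergence:
D = (4/(1-alpha^2))*(1 - p^((1+a)/2)*q^((1-a)/2) - (1-p)^((1+a)/2)*(1-q)^((1-a)/2)).
alpha = -0.5, p = 0.3, q = 0.95.
e1 = (1+alpha)/2 = 0.25, e2 = (1-alpha)/2 = 0.75.
t1 = p^e1 * q^e2 = 0.3^0.25 * 0.95^0.75 = 0.712153.
t2 = (1-p)^e1 * (1-q)^e2 = 0.7^0.25 * 0.05^0.75 = 0.096717.
4/(1-alpha^2) = 5.333333.
D = 5.333333*(1 - 0.712153 - 0.096717) = 1.0194

1.0194


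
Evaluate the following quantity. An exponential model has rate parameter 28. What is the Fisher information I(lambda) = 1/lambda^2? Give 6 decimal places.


Fisher information for exponential: I(lambda) = 1/lambda^2.
lambda = 28, lambda^2 = 784.
I = 1/784 = 0.001276

0.001276


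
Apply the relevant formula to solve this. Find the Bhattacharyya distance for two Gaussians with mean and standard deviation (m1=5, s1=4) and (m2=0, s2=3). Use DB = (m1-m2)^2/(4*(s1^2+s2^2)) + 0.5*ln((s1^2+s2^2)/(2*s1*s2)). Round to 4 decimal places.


Bhattacharyya distance between two Gaussians:
DB = (m1-m2)^2/(4*(s1^2+s2^2)) + (1/2)*ln((s1^2+s2^2)/(2*s1*s2)).
(m1-m2)^2 = (5)^2 = 25.
s1^2+s2^2 = 16 + 9 = 25.
term1 = 25/100 = 0.25.
term2 = 0.5*ln(25/24.0) = 0.020411.
DB = 0.25 + 0.020411 = 0.2704

0.2704


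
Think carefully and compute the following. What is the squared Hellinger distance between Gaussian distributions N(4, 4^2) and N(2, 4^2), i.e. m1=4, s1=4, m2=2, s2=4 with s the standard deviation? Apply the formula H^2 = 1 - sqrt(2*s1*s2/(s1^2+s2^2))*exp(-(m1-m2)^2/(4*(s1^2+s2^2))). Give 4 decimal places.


Squared Hellinger distance for Gaussians:
H^2 = 1 - sqrt(2*s1*s2/(s1^2+s2^2)) * exp(-(m1-m2)^2/(4*(s1^2+s2^2))).
s1^2 = 16, s2^2 = 16, s1^2+s2^2 = 32.
sqrt(2*4*4/(32)) = 1.0.
(m1-m2)^2 = (2)^2 = 4.
exp(-4/(4*32)) = exp(-0.03125) = 0.969233.
H^2 = 1 - 1.0*0.969233 = 0.0308

0.0308


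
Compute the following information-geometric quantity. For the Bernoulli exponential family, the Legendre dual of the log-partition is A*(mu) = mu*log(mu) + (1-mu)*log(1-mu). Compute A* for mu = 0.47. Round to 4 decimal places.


Legendre transform for Bernoulli:
A*(mu) = mu*log(mu) + (1-mu)*log(1-mu).
mu = 0.47, 1-mu = 0.53.
mu*log(mu) = 0.47*log(0.47) = -0.354861.
(1-mu)*log(1-mu) = 0.53*log(0.53) = -0.336485.
A* = -0.354861 + -0.336485 = -0.6913

-0.6913


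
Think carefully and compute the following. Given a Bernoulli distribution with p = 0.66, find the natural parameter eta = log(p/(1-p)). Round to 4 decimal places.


Natural parameter for Bernoulli: eta = log(p/(1-p)).
p = 0.66, 1-p = 0.34.
p/(1-p) = 1.941176.
eta = log(1.941176) = 0.6633

0.6633


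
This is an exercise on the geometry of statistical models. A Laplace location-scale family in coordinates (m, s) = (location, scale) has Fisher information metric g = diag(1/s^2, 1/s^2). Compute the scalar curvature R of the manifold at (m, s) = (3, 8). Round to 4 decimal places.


The metric has the form g = (A dm^2 + B ds^2)/s^2 with A = 1, B = 1.
Substitute u = sqrt(A/B)*m: g = B*(du^2 + ds^2)/s^2, i.e. B times the
Poincare upper half-plane metric, which has constant Gaussian curvature -1.
Scaling a 2D metric by a constant c divides the Gaussian curvature by c,
so K = -1/B = -1/(1) = -1.0000 everywhere (the point (m, s) = (3, 8) is irrelevant:
the curvature is constant).
Scalar curvature in dimension 2: R = 2K = -2/(1) = -2.0000.

-2.0000


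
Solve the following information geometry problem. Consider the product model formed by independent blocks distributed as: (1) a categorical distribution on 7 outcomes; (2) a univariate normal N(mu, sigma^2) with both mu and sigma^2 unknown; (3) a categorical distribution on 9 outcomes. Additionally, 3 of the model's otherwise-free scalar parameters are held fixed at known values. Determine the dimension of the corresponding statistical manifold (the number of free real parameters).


The dimension of a statistical manifold equals the number of free
(independent) real parameters of the model. For a product of independent
blocks the parameter counts add.
- categorical on 7 outcomes (probabilities sum to 1): 7-1 = 6.
- normal (mu, sigma^2): 2.
- categorical on 9 outcomes (probabilities sum to 1): 9-1 = 8.
Total = 6 + 2 + 8 = 16.
3 parameter(s) fixed at known values: 16 - 3 = 13.
Dimension = 13

13


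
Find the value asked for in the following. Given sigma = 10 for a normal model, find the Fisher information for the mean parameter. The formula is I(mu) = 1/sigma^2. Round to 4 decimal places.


The Fisher information for the mean of a normal distribution is I(mu) = 1/sigma^2.
sigma = 10, so sigma^2 = 100.
I(mu) = 1/100 = 0.0100

0.0100


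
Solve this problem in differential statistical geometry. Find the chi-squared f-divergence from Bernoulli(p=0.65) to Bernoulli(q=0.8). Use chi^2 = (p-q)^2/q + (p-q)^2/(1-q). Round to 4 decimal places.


Chi-squared divergence between Bernoulli distributions:
chi^2 = (p-q)^2/q + (p-q)^2/(1-q).
p = 0.65, q = 0.8, p-q = -0.15.
(p-q)^2 = 0.0225.
term1 = 0.0225/0.8 = 0.028125.
term2 = 0.0225/0.2 = 0.1125.
chi^2 = 0.028125 + 0.1125 = 0.1406

0.1406


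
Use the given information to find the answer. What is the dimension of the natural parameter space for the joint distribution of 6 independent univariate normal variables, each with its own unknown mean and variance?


Exponential family dimension calculation:
Each univariate normal has two natural parameters (mu/sigma^2 and -1/(2 sigma^2)).
With 6 independent components, dim = 2 * 6 = 12.

12


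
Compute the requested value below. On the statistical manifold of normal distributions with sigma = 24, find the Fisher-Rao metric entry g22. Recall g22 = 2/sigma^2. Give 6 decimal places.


For the 2-parameter normal family, the Fisher metric has:
  g11 = 1/sigma^2, g22 = 2/sigma^2.
sigma = 24, sigma^2 = 576.
g22 = 0.003472

0.003472


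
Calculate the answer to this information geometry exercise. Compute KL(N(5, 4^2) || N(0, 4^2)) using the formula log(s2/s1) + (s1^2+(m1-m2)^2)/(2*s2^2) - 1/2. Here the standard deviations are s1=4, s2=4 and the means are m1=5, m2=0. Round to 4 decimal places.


KL divergence between normal distributions:
KL = log(s2/s1) + (s1^2 + (m1-m2)^2)/(2*s2^2) - 1/2.
log(4/4) = 0.0.
(4^2 + (5-0)^2)/(2*4^2) = (16 + 25)/32 = 1.28125.
KL = 0.0 + 1.28125 - 0.5 = 0.7813

0.7813


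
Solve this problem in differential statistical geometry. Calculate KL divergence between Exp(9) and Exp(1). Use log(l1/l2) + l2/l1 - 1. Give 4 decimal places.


KL divergence for exponential family:
KL = log(l1/l2) + l2/l1 - 1.
log(9/1) = 2.197225.
1/9 = 0.111111.
KL = 2.197225 + 0.111111 - 1 = 1.3083

1.3083


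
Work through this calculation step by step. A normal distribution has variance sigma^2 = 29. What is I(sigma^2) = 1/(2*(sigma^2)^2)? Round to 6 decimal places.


Fisher information for variance: I(sigma^2) = 1/(2*sigma^4).
sigma^2 = 29, so sigma^4 = 841.
I = 1/(2*841) = 1/1682 = 0.000595

0.000595


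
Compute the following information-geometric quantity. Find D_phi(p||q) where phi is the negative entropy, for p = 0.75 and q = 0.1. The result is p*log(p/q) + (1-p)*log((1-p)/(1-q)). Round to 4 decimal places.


Bregman divergence with negative entropy generator:
D = p*log(p/q) + (1-p)*log((1-p)/(1-q)).
p = 0.75, q = 0.1.
p*log(p/q) = 0.75*log(0.75/0.1) = 1.511177.
(1-p)*log((1-p)/(1-q)) = 0.25*log(0.25/0.9) = -0.320233.
D = 1.511177 + -0.320233 = 1.1909

1.1909
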